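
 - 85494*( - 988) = 84468072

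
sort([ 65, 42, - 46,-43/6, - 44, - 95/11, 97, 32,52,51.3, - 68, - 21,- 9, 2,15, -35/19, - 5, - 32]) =[  -  68,-46, - 44, - 32, - 21, - 9,-95/11, -43/6, - 5, - 35/19,2,15,32, 42,51.3 , 52,  65, 97 ]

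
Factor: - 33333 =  - 3^1*41^1*271^1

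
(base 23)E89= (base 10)7599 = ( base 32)7DF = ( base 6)55103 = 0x1DAF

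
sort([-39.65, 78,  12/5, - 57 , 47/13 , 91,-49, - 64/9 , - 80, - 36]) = [ - 80, - 57, - 49, - 39.65,-36, - 64/9, 12/5,  47/13,  78,91 ]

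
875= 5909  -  5034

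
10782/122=88 + 23/61 = 88.38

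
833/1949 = 833/1949= 0.43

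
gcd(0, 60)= 60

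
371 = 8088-7717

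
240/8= 30 = 30.00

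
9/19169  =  9/19169 = 0.00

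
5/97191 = 5/97191 =0.00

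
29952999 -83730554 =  - 53777555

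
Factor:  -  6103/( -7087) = 17^1 * 19^( - 1 )*359^1*373^(-1 ) 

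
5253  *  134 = 703902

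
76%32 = 12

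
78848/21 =11264/3 = 3754.67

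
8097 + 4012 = 12109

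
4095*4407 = 18046665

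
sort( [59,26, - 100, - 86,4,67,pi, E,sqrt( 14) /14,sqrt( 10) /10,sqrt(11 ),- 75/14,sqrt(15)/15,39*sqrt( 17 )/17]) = [ - 100,  -  86,  -  75/14, sqrt( 15)/15,sqrt( 14 ) /14,sqrt( 10 )/10,E,  pi,sqrt(11),4,39*sqrt( 17 )/17,26, 59,67] 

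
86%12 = 2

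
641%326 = 315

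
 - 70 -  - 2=-68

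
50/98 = 25/49 = 0.51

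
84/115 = 84/115 = 0.73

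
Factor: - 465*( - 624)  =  290160=2^4*3^2*5^1 * 13^1*31^1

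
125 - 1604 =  - 1479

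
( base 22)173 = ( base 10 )641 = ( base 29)M3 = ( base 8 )1201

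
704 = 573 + 131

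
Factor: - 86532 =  - 2^2*3^1*7211^1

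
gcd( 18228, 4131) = 3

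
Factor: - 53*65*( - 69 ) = 237705 = 3^1*5^1*13^1 * 23^1 * 53^1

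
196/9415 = 28/1345  =  0.02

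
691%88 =75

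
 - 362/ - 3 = 362/3 = 120.67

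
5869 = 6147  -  278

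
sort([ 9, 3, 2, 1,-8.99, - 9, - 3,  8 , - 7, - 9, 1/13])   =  [ - 9, - 9 , -8.99, - 7, - 3 , 1/13,1,  2, 3,8,9]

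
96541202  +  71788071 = 168329273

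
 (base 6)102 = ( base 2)100110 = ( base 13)2C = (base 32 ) 16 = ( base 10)38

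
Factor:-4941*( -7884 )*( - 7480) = -291382233120 = - 2^5 * 3^7*5^1*11^1 * 17^1  *61^1  *  73^1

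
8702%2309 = 1775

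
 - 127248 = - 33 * 3856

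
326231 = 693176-366945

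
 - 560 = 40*( - 14)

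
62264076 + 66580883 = 128844959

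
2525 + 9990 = 12515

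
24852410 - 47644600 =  - 22792190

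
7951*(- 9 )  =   - 71559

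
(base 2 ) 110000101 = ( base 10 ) 389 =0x185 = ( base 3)112102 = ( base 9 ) 472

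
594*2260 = 1342440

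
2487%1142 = 203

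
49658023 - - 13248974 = 62906997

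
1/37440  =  1/37440=0.00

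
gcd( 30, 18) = 6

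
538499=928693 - 390194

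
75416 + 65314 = 140730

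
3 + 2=5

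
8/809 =8/809 = 0.01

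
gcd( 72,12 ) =12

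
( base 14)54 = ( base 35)24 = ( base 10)74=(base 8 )112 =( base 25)2o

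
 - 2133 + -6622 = -8755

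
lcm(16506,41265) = 82530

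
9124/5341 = 9124/5341 = 1.71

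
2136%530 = 16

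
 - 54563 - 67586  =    -  122149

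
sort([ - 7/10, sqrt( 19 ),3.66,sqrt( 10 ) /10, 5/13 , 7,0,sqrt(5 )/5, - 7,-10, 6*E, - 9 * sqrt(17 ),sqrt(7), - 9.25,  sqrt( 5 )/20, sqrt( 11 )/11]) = [ - 9*sqrt(17), - 10, - 9.25,  -  7, - 7/10,0 , sqrt( 5) /20,sqrt( 11 ) /11,  sqrt( 10) /10, 5/13,sqrt(5 ) /5, sqrt(7),3.66  ,  sqrt(19), 7,6 * E]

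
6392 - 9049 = - 2657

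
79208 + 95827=175035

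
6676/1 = 6676 = 6676.00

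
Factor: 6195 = 3^1*5^1 *7^1 * 59^1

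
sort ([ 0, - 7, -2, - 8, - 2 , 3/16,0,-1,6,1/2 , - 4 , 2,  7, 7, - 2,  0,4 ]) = [-8,-7,-4 , - 2,-2,-2,-1,0,0,0, 3/16,1/2,  2, 4 , 6,7,7] 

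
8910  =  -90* (-99)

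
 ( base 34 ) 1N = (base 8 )71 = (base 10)57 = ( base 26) 25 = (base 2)111001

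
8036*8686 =69800696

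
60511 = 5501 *11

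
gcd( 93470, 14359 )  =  1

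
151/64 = 151/64 = 2.36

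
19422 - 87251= -67829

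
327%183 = 144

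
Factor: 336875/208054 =2^( - 1) * 5^4*193^( - 1) = 625/386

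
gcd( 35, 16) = 1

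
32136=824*39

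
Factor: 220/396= 3^( - 2 )*5^1 = 5/9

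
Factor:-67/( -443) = 67^1*443^(-1)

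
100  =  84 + 16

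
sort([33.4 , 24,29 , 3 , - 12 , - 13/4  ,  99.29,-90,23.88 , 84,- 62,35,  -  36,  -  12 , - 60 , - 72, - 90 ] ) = [-90, - 90,-72, - 62, - 60,- 36, - 12, - 12 , - 13/4, 3 , 23.88 , 24 , 29,33.4,35, 84, 99.29 ] 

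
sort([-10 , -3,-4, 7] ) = [-10, - 4, - 3,  7]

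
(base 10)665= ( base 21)1AE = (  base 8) 1231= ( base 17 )252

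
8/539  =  8/539= 0.01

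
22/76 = 11/38 = 0.29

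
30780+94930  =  125710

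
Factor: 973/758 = 2^( - 1)*7^1*139^1*379^(- 1 ) 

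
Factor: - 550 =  - 2^1 *5^2*11^1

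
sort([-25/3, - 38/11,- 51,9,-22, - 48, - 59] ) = [ - 59,-51,  -  48,-22, - 25/3, - 38/11,  9]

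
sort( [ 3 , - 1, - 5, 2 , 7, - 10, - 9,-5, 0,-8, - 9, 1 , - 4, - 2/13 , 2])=[ - 10, - 9, - 9, - 8, - 5,  -  5, - 4, - 1, - 2/13, 0 , 1, 2 , 2,3, 7 ]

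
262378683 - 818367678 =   -  555988995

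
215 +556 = 771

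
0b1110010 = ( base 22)54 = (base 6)310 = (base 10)114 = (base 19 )60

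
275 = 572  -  297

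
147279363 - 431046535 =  - 283767172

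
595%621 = 595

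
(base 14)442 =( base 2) 1101001010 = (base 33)PH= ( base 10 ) 842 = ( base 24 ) 1B2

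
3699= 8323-4624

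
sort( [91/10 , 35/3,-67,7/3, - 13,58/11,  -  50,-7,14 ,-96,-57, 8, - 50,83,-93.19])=[ - 96,- 93.19, - 67, -57,-50 , - 50, - 13, - 7,7/3,58/11, 8,91/10, 35/3,14,83]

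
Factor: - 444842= -2^1*97^1*2293^1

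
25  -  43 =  -18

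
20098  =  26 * 773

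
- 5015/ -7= 5015/7 = 716.43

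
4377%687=255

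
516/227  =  2+ 62/227 = 2.27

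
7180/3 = 2393+1/3 = 2393.33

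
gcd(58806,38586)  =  6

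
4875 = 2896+1979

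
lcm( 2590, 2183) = 152810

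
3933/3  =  1311 = 1311.00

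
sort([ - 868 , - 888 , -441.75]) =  [ - 888, - 868 , - 441.75] 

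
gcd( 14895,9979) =1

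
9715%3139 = 298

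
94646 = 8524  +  86122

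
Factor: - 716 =-2^2*179^1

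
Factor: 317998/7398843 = 2^1*3^( - 1)*23^1*31^1*223^1 * 331^( - 1) * 7451^(- 1)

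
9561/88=108+57/88 = 108.65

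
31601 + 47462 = 79063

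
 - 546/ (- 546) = 1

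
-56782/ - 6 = 28391/3= 9463.67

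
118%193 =118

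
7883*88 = 693704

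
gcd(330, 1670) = 10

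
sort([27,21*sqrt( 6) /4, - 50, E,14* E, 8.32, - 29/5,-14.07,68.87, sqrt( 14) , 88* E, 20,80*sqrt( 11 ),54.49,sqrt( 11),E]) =[ - 50, - 14.07,-29/5 , E, E,sqrt( 11),sqrt( 14 ), 8.32, 21*sqrt(6 ) /4, 20,  27,14*E, 54.49, 68.87, 88*E,80*sqrt( 11 ) ]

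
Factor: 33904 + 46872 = 2^3*23^1*439^1   =  80776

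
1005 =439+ 566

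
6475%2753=969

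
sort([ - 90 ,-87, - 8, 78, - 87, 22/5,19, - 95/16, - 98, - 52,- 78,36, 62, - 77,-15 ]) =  [ - 98,-90,  -  87,-87,-78,- 77, - 52,-15,-8, - 95/16, 22/5, 19, 36,  62, 78 ]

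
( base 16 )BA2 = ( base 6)21442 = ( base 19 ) 84E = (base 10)2978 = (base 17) A53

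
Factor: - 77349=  - 3^1 * 19^1*23^1*59^1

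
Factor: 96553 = 96553^1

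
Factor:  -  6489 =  - 3^2*7^1*103^1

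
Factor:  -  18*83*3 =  - 4482=- 2^1*3^3*83^1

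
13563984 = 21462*632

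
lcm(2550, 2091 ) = 104550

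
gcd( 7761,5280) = 3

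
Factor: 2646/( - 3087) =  - 2^1* 3^1*7^( - 1 )   =  -6/7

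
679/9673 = 679/9673=0.07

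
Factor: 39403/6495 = 91/15 = 3^ ( - 1 )*5^ (  -  1 )*7^1 * 13^1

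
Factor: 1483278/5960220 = 247213/993370 = 2^(-1)*5^(-1)*7^( - 1) * 23^ ( - 1) * 233^1*617^( - 1)*1061^1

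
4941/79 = 62+43/79 = 62.54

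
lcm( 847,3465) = 38115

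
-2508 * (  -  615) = 1542420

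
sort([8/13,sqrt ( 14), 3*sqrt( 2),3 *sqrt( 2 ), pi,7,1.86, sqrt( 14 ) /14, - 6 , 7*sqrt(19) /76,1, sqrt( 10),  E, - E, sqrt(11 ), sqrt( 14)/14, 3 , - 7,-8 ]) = [- 8, - 7,-6, - E, sqrt( 14) /14, sqrt( 14 )/14,7*sqrt ( 19 )/76,8/13, 1,1.86, E, 3,pi,sqrt( 10 ),sqrt( 11 ),sqrt( 14),3*sqrt(2), 3 *sqrt( 2),7] 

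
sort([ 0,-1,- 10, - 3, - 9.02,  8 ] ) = [ - 10, -9.02 , - 3, - 1, 0, 8]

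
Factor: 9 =3^2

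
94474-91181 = 3293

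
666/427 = 1 + 239/427 = 1.56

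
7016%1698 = 224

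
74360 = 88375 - 14015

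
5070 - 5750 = - 680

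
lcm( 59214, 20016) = 1421136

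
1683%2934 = 1683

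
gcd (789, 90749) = 1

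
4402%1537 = 1328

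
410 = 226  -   - 184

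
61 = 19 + 42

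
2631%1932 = 699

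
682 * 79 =53878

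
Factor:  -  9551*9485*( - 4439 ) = 5^1*7^1*23^1*193^1*271^1*9551^1 = 402134492165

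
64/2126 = 32/1063 = 0.03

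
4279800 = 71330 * 60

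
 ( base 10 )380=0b101111100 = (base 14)1D2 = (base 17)156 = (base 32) bs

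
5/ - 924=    - 5/924=- 0.01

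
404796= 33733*12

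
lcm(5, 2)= 10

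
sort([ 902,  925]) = [902 , 925]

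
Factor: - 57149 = -57149^1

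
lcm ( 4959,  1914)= 109098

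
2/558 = 1/279= 0.00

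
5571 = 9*619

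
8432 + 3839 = 12271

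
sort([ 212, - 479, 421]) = [  -  479, 212, 421 ] 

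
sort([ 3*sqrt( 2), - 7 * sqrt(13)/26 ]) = [ - 7*sqrt( 13)/26,3*sqrt(2 ) ] 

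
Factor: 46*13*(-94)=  - 56212  =  - 2^2 *13^1* 23^1*47^1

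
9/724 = 9/724=0.01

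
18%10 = 8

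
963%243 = 234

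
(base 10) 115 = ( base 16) 73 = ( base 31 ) 3M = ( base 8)163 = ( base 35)3a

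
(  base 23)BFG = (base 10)6180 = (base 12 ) 36b0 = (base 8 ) 14044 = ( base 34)5bq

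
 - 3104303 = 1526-3105829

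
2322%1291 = 1031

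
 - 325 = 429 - 754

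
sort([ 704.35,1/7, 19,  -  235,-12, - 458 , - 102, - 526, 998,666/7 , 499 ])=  [-526, - 458,-235, -102, - 12,  1/7,19, 666/7,499,704.35,998 ] 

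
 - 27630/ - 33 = 837+3/11 = 837.27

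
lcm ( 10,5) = 10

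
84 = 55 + 29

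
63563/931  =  63563/931 =68.27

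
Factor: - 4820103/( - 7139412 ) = 535567/793268 = 2^( - 2) * 7^( - 1)*41^(-1 ) * 139^1*691^( -1 )*3853^1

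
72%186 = 72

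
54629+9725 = 64354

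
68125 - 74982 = -6857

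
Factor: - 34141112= -2^3*89^1 * 47951^1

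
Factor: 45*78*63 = 221130 = 2^1 * 3^5 *5^1*7^1*13^1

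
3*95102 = 285306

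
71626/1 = 71626 =71626.00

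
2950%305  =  205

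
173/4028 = 173/4028 = 0.04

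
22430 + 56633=79063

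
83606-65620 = 17986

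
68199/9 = 7577 + 2/3= 7577.67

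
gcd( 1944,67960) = 8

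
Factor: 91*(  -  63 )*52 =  - 2^2*3^2 * 7^2*13^2= - 298116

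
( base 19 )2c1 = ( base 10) 951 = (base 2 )1110110111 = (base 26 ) 1af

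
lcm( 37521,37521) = 37521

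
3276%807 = 48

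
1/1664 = 1/1664  =  0.00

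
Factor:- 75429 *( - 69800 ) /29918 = 2632472100/14959 = 2^2*3^2* 5^2*7^( - 1 )*17^2*29^1 *349^1*2137^( - 1 ) 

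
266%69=59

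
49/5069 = 49/5069 = 0.01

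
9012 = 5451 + 3561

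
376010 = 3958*95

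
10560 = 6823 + 3737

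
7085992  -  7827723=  - 741731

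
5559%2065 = 1429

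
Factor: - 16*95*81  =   - 123120 = - 2^4 * 3^4*  5^1*19^1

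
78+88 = 166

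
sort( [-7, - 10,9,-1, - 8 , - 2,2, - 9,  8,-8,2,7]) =[ - 10 ,  -  9, -8, - 8, - 7, - 2, - 1,2,  2,7,8, 9]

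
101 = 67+34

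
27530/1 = 27530= 27530.00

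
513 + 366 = 879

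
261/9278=261/9278 = 0.03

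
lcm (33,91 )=3003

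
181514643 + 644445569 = 825960212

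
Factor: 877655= 5^1*257^1*683^1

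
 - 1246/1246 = - 1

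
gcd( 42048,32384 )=64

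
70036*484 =33897424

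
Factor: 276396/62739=92132/20913 = 2^2*3^( - 1)*31^1*743^1*6971^(  -  1 ) 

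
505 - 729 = - 224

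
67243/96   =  700+43/96= 700.45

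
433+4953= 5386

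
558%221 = 116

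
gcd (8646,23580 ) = 786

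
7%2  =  1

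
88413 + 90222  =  178635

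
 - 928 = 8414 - 9342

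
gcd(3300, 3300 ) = 3300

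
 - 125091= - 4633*27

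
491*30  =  14730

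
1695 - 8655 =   -  6960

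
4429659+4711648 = 9141307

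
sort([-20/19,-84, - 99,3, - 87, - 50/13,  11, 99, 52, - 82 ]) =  [- 99,-87, - 84, -82, - 50/13,-20/19,  3, 11, 52, 99 ] 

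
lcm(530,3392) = 16960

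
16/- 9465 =-16/9465=- 0.00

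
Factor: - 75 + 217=2^1*71^1=142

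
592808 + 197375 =790183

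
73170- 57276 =15894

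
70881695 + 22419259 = 93300954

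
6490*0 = 0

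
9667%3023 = 598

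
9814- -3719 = 13533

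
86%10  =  6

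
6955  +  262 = 7217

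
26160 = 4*6540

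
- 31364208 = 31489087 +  - 62853295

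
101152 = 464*218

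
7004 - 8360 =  - 1356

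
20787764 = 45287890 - 24500126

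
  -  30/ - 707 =30/707 = 0.04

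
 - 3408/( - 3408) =1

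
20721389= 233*88933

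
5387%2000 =1387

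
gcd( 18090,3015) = 3015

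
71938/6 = 35969/3 = 11989.67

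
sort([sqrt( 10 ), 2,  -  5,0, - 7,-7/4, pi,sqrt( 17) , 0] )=[-7, - 5, - 7/4,  0,  0, 2,pi, sqrt(10),sqrt (17 )]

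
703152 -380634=322518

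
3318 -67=3251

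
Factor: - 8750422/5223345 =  - 2^1*3^ ( - 1)*5^( - 1)*31^( - 1)*47^( -1 )*239^( - 1 )* 1861^1*2351^1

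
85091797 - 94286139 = - 9194342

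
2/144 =1/72=0.01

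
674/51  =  674/51 = 13.22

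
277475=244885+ 32590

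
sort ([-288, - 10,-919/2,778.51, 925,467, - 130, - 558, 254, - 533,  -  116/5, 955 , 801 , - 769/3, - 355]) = [ - 558, - 533 , - 919/2, - 355, - 288, - 769/3 , - 130,  -  116/5, - 10 , 254, 467,778.51, 801, 925,  955]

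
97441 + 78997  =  176438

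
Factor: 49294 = 2^1*7^2*503^1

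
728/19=728/19 = 38.32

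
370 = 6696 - 6326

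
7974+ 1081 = 9055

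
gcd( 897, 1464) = 3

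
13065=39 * 335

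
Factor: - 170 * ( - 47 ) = 7990 = 2^1*5^1*17^1*47^1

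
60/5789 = 60/5789 = 0.01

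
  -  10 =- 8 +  - 2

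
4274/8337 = 4274/8337 = 0.51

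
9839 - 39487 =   -  29648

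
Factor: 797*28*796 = 2^4*7^1*199^1  *  797^1= 17763536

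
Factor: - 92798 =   -  2^1*46399^1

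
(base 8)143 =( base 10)99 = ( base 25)3o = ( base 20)4J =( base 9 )120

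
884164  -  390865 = 493299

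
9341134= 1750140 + 7590994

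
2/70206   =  1/35103  =  0.00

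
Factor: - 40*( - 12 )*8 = 2^8*3^1 * 5^1 = 3840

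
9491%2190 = 731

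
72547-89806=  - 17259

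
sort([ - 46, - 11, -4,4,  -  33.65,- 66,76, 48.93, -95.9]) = [- 95.9,  -  66, - 46,- 33.65, - 11, - 4, 4,48.93, 76]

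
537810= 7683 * 70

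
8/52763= 8/52763=   0.00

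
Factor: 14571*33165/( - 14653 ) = - 483247215/14653 = - 3^4 * 5^1*11^1*67^1*1619^1 *14653^( - 1)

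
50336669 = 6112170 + 44224499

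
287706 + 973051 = 1260757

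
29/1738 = 29/1738=0.02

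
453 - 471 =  - 18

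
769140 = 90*8546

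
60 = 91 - 31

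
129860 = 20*6493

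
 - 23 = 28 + -51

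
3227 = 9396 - 6169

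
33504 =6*5584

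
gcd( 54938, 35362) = 2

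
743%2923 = 743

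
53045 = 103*515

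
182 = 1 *182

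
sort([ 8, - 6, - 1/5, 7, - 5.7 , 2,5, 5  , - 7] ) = [ - 7,-6, - 5.7, - 1/5, 2,  5,5,7, 8] 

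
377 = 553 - 176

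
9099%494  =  207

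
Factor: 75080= 2^3*5^1*1877^1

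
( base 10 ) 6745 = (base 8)15131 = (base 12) 3AA1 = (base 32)6ip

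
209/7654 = 209/7654=0.03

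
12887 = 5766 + 7121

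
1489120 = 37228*40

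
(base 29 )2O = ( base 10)82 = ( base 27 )31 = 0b1010010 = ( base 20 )42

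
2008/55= 2008/55 = 36.51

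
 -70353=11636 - 81989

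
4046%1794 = 458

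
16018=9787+6231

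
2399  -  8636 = - 6237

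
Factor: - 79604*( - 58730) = 4675142920 = 2^3*5^1*7^2 * 839^1*2843^1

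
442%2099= 442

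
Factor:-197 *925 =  - 182225 =-5^2*37^1*197^1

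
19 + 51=70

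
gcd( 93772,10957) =1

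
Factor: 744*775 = 576600 = 2^3*3^1*5^2*31^2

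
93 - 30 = 63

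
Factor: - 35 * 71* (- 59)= 146615= 5^1*7^1 *59^1*71^1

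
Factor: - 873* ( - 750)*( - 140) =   -  91665000 =- 2^3 * 3^3 * 5^4*7^1*97^1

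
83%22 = 17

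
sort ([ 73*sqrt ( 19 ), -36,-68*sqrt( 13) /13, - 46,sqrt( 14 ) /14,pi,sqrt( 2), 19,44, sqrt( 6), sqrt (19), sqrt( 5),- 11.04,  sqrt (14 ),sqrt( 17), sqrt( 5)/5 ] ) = [ - 46,-36,  -  68*sqrt(13 )/13,-11.04, sqrt(14 )/14, sqrt(5) /5, sqrt (2), sqrt (5), sqrt (6 ), pi, sqrt(14), sqrt( 17), sqrt ( 19), 19, 44,73*sqrt( 19 )]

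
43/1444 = 43/1444= 0.03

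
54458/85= 640 + 58/85=640.68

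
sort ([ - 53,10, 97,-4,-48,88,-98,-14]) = [ - 98, -53, - 48,-14,-4, 10, 88, 97] 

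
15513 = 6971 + 8542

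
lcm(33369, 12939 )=634011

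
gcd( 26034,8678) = 8678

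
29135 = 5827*5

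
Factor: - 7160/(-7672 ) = 895/959 =5^1 * 7^ ( - 1)*137^( -1) * 179^1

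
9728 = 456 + 9272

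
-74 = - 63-11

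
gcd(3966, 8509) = 1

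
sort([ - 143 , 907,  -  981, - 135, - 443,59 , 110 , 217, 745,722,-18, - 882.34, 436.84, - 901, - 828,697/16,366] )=[  -  981, - 901, - 882.34,  -  828,-443,  -  143, - 135,-18,697/16, 59,110, 217 , 366,436.84,722,  745,907]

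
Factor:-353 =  -353^1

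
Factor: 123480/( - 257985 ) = -2^3*3^( - 2 )*7^1*13^(-1) = -  56/117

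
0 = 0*186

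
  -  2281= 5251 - 7532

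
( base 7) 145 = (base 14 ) 5C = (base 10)82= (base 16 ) 52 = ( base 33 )2G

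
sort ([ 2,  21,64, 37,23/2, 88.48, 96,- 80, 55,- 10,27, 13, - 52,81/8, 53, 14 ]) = [ - 80, - 52, - 10 , 2,81/8, 23/2,13 , 14, 21,27, 37, 53,55, 64,88.48, 96]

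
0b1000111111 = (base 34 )gv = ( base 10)575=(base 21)168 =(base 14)2D1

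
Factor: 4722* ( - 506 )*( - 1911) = 4566013452 = 2^2*3^2*7^2*  11^1*13^1*23^1*787^1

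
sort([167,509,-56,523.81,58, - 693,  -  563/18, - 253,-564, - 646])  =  [ -693,-646, - 564, - 253, - 56, - 563/18,  58,167,509,523.81] 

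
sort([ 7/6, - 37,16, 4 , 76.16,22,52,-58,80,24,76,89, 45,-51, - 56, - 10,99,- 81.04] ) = [ - 81.04, - 58, - 56 , - 51,-37, - 10, 7/6,4 , 16,22, 24,45,52,76, 76.16 , 80,  89,99]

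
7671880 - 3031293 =4640587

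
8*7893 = 63144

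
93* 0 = 0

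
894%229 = 207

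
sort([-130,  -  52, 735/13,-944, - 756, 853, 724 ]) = [ -944,  -  756, - 130, - 52, 735/13,724,  853]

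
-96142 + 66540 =  -  29602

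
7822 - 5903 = 1919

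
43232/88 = 491 +3/11= 491.27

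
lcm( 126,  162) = 1134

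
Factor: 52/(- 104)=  - 2^( - 1) = - 1/2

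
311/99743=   311/99743=0.00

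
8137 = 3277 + 4860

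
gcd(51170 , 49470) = 170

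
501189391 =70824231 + 430365160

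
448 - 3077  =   - 2629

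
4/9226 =2/4613 = 0.00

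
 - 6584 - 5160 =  - 11744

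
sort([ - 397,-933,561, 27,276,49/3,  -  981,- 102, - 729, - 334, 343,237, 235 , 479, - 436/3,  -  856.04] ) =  [ - 981, - 933, - 856.04, - 729, - 397, - 334, - 436/3,-102,49/3,27, 235 , 237,276,343,479,561 ] 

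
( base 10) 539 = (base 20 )16j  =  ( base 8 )1033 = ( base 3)201222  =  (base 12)38b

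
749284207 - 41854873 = 707429334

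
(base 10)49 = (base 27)1m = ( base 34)1F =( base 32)1h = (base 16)31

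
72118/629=72118/629 = 114.66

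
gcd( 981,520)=1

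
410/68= 205/34=6.03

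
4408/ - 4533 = - 1 + 125/4533= -0.97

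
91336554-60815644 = 30520910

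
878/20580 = 439/10290 = 0.04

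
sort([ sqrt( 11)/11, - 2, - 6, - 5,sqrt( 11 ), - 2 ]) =[ - 6, - 5, - 2, - 2, sqrt(11)/11, sqrt( 11) ]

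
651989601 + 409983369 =1061972970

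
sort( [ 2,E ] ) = [ 2,E]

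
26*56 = 1456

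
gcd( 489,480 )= 3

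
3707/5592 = 3707/5592= 0.66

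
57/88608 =19/29536 = 0.00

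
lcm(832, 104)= 832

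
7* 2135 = 14945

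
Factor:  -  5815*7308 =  - 42496020= - 2^2*3^2 *5^1*7^1*29^1*1163^1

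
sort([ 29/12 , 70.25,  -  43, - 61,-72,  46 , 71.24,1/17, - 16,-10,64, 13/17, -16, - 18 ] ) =[-72,- 61, - 43,-18,-16,  -  16, - 10, 1/17, 13/17, 29/12,46, 64, 70.25, 71.24]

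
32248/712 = 45 + 26/89 = 45.29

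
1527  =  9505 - 7978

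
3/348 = 1/116 = 0.01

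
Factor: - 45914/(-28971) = 2^1*3^ ( - 3)*11^1*29^( - 1)*37^( - 1) *2087^1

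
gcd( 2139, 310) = 31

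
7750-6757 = 993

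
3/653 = 3/653 = 0.00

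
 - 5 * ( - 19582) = 97910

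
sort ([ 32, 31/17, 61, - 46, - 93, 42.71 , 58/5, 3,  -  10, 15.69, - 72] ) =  [ - 93,-72, - 46, - 10, 31/17 , 3 , 58/5, 15.69,32, 42.71, 61]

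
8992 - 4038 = 4954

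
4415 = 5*883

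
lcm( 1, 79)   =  79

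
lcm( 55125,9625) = 606375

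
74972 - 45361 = 29611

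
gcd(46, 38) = 2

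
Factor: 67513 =181^1 * 373^1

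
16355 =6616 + 9739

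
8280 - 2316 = 5964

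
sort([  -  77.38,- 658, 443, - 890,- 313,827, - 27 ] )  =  [ -890, -658,  -  313, - 77.38, - 27, 443, 827] 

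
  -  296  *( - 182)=53872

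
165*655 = 108075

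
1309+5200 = 6509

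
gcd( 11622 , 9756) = 6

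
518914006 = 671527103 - 152613097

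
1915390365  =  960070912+955319453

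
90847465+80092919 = 170940384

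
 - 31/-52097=31/52097 = 0.00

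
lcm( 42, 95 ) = 3990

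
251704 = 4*62926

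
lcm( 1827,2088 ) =14616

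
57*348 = 19836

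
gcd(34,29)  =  1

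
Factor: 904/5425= 2^3*5^( - 2)*7^( - 1 )*31^( - 1 )*113^1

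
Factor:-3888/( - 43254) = 2^3 * 89^ ( - 1 ) = 8/89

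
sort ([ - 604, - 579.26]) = [ - 604, - 579.26 ] 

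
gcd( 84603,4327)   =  1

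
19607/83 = 236+19/83 = 236.23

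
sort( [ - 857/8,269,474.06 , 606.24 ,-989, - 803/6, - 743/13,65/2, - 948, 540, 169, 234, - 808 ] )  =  [ - 989,-948, - 808, - 803/6, - 857/8 , - 743/13, 65/2, 169,234,269, 474.06,540,606.24]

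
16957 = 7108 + 9849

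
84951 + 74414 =159365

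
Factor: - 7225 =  - 5^2*17^2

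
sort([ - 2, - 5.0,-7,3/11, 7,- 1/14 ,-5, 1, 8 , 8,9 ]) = [ - 7, - 5.0, - 5, - 2, - 1/14,3/11, 1, 7,8 , 8, 9]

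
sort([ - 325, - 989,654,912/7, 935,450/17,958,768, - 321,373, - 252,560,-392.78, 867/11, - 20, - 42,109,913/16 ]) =[ - 989, - 392.78,-325, - 321, - 252 , - 42, - 20,450/17, 913/16,867/11, 109, 912/7,373,560 , 654  ,  768,935,958]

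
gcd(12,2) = 2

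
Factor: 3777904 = 2^4*13^1 * 41^1 * 443^1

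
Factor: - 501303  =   - 3^1*11^2 * 1381^1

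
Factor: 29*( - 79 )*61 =-139751=- 29^1*61^1*79^1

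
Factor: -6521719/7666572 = -2^(-2)* 3^ ( - 1 )*23^1  *151^( - 1)*4231^ (-1)*283553^1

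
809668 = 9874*82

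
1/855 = 1/855 = 0.00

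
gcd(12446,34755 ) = 7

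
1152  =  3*384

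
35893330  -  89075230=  - 53181900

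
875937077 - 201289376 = 674647701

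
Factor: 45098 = 2^1*22549^1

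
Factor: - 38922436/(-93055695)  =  2^2*3^(  -  1 )*5^( - 1 )*7^1*983^ ( - 1)*6311^ ( -1)*1390087^1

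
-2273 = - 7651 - -5378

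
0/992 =0 = 0.00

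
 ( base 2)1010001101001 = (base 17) 1116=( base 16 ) 1469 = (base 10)5225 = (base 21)BHH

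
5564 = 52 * 107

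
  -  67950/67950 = -1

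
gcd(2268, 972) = 324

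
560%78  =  14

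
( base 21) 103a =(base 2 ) 10010001110110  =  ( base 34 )82i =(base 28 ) bpa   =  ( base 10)9334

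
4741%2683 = 2058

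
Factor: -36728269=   -  36728269^1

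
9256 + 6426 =15682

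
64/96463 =64/96463 = 0.00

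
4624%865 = 299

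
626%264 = 98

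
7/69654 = 7/69654  =  0.00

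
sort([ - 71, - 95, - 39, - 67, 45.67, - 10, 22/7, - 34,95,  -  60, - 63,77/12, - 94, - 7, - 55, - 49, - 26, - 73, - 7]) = [ - 95,-94  , - 73, - 71, - 67, - 63, - 60 , - 55 , - 49, - 39,- 34,  -  26, - 10,  -  7, - 7, 22/7, 77/12, 45.67,95] 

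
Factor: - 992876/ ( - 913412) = 401^1 * 619^1*228353^( - 1) = 248219/228353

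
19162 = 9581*2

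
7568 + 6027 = 13595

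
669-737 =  - 68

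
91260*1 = 91260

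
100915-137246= - 36331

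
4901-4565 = 336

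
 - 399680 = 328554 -728234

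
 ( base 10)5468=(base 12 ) 31B8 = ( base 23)a7h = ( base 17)11fb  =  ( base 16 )155c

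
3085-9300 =-6215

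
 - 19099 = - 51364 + 32265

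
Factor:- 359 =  - 359^1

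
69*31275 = 2157975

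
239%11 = 8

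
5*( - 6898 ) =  - 34490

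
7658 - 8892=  - 1234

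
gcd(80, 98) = 2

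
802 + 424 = 1226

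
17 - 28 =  - 11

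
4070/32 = 2035/16 = 127.19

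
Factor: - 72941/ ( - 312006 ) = 2^( - 1 )*3^(  -  1)*11^1*19^1 *149^( - 1)= 209/894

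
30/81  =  10/27 = 0.37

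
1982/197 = 1982/197 = 10.06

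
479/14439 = 479/14439 = 0.03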